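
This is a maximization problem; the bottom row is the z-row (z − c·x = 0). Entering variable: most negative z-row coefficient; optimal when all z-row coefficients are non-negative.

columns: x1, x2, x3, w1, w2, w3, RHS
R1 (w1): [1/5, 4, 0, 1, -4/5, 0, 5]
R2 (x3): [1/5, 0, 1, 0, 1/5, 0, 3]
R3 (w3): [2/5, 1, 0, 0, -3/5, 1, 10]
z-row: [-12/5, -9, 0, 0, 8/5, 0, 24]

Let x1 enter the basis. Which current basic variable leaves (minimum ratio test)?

x3

Column x1 entries and ratios — w1: 5/(1/5) = 25; x3: 3/(1/5) = 15; w3: 10/(2/5) = 25.
Smallest ratio is 15 in the row of x3, so x3 leaves.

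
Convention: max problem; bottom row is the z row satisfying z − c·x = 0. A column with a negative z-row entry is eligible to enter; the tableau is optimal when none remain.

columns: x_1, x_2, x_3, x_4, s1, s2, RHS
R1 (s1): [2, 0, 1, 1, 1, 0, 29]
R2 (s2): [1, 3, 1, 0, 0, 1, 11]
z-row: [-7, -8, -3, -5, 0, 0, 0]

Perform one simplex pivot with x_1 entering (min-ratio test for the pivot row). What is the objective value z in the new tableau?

Ratio test on column x_1 — row 1: 29/2 = 29/2; row 2: 11/1 = 11. Minimum is 11 at row 2 (s2 leaves); pivot element 1.
Pivot on row 2; the z-row RHS becomes 0 − (-7)·11 = 77.

77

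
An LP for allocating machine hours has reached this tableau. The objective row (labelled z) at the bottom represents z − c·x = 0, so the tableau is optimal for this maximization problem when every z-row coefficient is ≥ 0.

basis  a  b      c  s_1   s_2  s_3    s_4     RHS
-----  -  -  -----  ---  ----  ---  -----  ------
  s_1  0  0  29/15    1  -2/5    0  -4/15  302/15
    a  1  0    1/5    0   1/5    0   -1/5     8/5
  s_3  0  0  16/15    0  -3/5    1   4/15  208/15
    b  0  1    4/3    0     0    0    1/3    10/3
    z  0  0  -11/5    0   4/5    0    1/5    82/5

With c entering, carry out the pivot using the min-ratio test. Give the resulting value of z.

219/10

Ratio test on column c — row 1: (302/15)/(29/15) = 302/29; row 2: (8/5)/(1/5) = 8; row 3: (208/15)/(16/15) = 13; row 4: (10/3)/(4/3) = 5/2. Minimum is 5/2 at row 4 (b leaves); pivot element 4/3.
Pivot on row 4; the z-row RHS becomes 82/5 − (-11/5)·(5/2) = 219/10.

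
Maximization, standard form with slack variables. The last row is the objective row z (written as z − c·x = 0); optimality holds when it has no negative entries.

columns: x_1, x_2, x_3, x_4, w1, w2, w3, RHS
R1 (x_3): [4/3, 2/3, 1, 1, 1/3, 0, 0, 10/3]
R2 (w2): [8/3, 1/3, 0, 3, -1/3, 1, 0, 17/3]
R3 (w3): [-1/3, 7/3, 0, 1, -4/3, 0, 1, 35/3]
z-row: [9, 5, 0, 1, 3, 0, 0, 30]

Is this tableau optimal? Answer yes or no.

yes

Every z-row coefficient is ≥ 0, so the tableau is optimal.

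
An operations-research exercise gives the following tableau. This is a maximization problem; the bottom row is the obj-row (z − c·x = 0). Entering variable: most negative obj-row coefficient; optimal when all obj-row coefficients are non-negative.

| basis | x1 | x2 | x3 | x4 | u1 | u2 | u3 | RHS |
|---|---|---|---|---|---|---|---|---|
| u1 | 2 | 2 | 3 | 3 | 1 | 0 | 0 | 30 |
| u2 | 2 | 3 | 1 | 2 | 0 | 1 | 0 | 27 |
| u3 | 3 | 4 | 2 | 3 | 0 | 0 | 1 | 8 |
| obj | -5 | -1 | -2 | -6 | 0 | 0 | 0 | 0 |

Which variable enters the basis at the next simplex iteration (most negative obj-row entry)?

x4

Negative obj-row entries: x1: -5, x2: -1, x3: -2, x4: -6.
The most negative is -6 in column x4, so x4 enters.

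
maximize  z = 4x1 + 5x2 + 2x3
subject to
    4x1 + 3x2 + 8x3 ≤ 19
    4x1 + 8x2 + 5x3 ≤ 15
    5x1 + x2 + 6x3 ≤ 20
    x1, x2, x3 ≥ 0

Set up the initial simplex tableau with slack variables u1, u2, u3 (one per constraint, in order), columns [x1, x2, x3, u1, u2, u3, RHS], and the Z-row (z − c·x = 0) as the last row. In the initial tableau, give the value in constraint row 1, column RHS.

19

The RHS of constraint 1 is b_1 = 19.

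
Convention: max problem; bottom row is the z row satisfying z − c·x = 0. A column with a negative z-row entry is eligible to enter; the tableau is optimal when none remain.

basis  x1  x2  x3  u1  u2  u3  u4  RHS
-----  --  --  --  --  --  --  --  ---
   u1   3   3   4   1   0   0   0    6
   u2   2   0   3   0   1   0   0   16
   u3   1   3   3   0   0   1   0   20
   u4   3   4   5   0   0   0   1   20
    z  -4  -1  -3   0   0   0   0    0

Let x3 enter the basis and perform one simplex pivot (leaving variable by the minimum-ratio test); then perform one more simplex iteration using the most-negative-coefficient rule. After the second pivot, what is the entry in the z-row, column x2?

Ratio test on column x3 — row 1: 6/4 = 3/2; row 2: 16/3 = 16/3; row 3: 20/3 = 20/3; row 4: 20/5 = 4. Minimum is 3/2 at row 1 (u1 leaves); pivot element 4.
Divide row 1 by 4; eliminate column x3 from the other rows.
Second iteration: most negative z-row entry is -7/4 in column x1, so x1 enters.
Ratio test on column x1 — row 1: (3/2)/(3/4) = 2; row 2: entry -1/4 ≤ 0; row 3: entry -5/4 ≤ 0; row 4: entry -3/4 ≤ 0. Minimum is 2 at row 1 (x3 leaves); pivot element 3/4.
Divide row 1 by 3/4; eliminate column x1 from the other rows.
After both pivots, the entry at the z-row, column x2 is 3.

3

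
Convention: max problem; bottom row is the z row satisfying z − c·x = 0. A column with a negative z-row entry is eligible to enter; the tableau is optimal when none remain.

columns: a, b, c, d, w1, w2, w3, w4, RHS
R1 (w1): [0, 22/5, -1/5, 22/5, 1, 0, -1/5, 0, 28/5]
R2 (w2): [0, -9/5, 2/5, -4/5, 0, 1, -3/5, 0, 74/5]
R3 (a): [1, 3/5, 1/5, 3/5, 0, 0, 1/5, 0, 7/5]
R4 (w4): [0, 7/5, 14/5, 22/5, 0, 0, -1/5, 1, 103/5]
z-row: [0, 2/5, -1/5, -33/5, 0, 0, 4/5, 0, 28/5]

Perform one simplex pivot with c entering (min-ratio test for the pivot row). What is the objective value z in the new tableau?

7

Ratio test on column c — row 1: entry -1/5 ≤ 0; row 2: (74/5)/(2/5) = 37; row 3: (7/5)/(1/5) = 7; row 4: (103/5)/(14/5) = 103/14. Minimum is 7 at row 3 (a leaves); pivot element 1/5.
Pivot on row 3; the z-row RHS becomes 28/5 − (-1/5)·7 = 7.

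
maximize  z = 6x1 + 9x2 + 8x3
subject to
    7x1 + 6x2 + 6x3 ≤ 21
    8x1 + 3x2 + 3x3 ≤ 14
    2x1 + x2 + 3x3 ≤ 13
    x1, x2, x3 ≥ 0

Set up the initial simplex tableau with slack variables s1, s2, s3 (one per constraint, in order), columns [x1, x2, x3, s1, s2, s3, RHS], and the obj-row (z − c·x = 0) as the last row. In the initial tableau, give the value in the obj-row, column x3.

-8

The obj-row carries the negated objective coefficients: the x3 entry is -8.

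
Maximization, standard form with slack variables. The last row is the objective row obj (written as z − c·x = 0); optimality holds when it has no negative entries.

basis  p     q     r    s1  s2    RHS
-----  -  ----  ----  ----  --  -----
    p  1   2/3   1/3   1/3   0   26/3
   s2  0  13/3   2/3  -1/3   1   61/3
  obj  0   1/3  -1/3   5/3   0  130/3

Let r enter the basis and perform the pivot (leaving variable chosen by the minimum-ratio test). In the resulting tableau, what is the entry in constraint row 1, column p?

3

Ratio test on column r — row 1: (26/3)/(1/3) = 26; row 2: (61/3)/(2/3) = 61/2. Minimum is 26 at row 1 (p leaves); pivot element 1/3.
Divide row 1 by 1/3; eliminate column r from the other rows.
In the new row 1, the p entry is the old entry divided by the pivot: 1/(1/3) = 3.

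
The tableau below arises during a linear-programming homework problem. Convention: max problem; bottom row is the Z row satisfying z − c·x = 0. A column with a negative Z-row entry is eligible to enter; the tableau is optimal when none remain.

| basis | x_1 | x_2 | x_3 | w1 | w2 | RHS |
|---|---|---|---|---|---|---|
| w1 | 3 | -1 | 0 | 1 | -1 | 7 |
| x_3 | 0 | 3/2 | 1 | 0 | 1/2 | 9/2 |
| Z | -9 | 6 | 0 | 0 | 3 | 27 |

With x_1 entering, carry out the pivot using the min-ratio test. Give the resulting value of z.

Ratio test on column x_1 — row 1: 7/3 = 7/3; row 2: entry 0 ≤ 0. Minimum is 7/3 at row 1 (w1 leaves); pivot element 3.
Pivot on row 1; the Z-row RHS becomes 27 − (-9)·(7/3) = 48.

48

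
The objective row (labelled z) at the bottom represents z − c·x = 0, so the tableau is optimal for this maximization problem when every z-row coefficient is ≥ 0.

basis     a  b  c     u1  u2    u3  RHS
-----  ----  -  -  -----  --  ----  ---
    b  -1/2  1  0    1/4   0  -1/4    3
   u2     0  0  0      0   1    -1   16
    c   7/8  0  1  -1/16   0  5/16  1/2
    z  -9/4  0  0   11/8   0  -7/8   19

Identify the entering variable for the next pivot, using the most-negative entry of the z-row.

a

Negative z-row entries: a: -9/4, u3: -7/8.
The most negative is -9/4 in column a, so a enters.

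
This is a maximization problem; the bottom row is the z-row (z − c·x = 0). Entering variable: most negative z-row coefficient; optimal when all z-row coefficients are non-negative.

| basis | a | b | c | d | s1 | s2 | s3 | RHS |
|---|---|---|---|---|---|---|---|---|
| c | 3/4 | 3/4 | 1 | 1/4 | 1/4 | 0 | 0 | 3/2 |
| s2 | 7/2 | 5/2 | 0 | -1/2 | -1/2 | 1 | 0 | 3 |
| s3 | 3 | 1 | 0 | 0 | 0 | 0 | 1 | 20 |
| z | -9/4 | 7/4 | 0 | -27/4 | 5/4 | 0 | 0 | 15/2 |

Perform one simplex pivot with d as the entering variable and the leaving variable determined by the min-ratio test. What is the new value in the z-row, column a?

18

Ratio test on column d — row 1: (3/2)/(1/4) = 6; row 2: entry -1/2 ≤ 0; row 3: entry 0 ≤ 0. Minimum is 6 at row 1 (c leaves); pivot element 1/4.
Divide row 1 by 1/4; eliminate column d from the other rows.
z-row update in column a: -9/4 − (-27/4)·3 = 18.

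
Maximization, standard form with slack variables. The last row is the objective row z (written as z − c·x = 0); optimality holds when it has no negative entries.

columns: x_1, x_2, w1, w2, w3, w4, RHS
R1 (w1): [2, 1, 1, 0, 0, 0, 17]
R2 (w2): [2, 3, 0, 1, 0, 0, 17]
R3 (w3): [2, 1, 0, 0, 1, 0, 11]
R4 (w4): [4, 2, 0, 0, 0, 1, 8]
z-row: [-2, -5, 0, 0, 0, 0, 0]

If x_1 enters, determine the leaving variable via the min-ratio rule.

w4

Column x_1 entries and ratios — w1: 17/2 = 17/2; w2: 17/2 = 17/2; w3: 11/2 = 11/2; w4: 8/4 = 2.
Smallest ratio is 2 in the row of w4, so w4 leaves.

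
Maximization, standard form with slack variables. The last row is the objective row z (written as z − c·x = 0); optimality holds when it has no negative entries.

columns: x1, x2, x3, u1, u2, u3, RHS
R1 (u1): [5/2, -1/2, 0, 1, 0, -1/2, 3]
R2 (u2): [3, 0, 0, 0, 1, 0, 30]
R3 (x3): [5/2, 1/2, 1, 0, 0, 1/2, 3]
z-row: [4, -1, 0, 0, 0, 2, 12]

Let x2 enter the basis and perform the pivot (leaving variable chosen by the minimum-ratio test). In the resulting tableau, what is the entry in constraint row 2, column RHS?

Ratio test on column x2 — row 1: entry -1/2 ≤ 0; row 2: entry 0 ≤ 0; row 3: 3/(1/2) = 6. Minimum is 6 at row 3 (x3 leaves); pivot element 1/2.
Divide row 3 by 1/2; eliminate column x2 from the other rows.
Row 2 update in column RHS: 30 − 0·6 = 30.

30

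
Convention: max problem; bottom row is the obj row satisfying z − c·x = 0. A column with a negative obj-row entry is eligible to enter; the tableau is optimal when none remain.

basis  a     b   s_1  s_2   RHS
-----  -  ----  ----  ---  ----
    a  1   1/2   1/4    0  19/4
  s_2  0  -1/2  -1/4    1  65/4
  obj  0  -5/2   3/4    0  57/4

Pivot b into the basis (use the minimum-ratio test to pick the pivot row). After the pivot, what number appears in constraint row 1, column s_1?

1/2

Ratio test on column b — row 1: (19/4)/(1/2) = 19/2; row 2: entry -1/2 ≤ 0. Minimum is 19/2 at row 1 (a leaves); pivot element 1/2.
Divide row 1 by 1/2; eliminate column b from the other rows.
In the new row 1, the s_1 entry is the old entry divided by the pivot: (1/4)/(1/2) = 1/2.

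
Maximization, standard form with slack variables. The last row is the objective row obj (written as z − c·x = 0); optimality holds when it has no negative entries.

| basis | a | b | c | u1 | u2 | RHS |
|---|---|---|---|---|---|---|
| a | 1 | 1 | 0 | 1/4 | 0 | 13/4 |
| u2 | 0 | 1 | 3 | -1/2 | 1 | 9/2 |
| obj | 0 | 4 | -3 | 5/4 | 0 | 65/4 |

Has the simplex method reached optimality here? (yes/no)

The obj-row has a negative entry -3 in column c, so it is not optimal.

no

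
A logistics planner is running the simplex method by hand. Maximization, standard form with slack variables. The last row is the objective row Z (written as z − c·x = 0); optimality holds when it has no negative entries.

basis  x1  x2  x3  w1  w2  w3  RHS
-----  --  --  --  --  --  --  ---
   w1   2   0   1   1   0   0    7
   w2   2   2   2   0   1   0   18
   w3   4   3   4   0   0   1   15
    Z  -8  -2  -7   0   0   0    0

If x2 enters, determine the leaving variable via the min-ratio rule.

w3

Column x2 entries and ratios — w1: 0 ≤ 0, skip; w2: 18/2 = 9; w3: 15/3 = 5.
Smallest ratio is 5 in the row of w3, so w3 leaves.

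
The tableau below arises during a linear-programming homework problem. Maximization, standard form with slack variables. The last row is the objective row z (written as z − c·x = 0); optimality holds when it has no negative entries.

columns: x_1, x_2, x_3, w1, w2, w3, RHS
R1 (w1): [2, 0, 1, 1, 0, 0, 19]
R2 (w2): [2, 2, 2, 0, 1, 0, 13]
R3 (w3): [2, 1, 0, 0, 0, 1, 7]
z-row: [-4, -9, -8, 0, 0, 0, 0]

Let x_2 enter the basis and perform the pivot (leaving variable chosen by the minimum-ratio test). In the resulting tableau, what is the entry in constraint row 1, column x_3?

Ratio test on column x_2 — row 1: entry 0 ≤ 0; row 2: 13/2 = 13/2; row 3: 7/1 = 7. Minimum is 13/2 at row 2 (w2 leaves); pivot element 2.
Divide row 2 by 2; eliminate column x_2 from the other rows.
Row 1 update in column x_3: 1 − 0·1 = 1.

1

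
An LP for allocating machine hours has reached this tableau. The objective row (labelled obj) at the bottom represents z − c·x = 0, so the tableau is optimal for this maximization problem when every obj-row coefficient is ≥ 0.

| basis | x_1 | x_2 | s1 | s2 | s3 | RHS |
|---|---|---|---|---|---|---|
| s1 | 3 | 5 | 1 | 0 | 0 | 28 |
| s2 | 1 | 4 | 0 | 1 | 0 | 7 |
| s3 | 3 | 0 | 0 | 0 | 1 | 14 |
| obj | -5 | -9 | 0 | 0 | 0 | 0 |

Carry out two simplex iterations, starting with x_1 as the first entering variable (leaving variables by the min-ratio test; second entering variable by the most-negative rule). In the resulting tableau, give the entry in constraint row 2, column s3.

-1/12

Ratio test on column x_1 — row 1: 28/3 = 28/3; row 2: 7/1 = 7; row 3: 14/3 = 14/3. Minimum is 14/3 at row 3 (s3 leaves); pivot element 3.
Divide row 3 by 3; eliminate column x_1 from the other rows.
Second iteration: most negative obj-row entry is -9 in column x_2, so x_2 enters.
Ratio test on column x_2 — row 1: 14/5 = 14/5; row 2: (7/3)/4 = 7/12; row 3: entry 0 ≤ 0. Minimum is 7/12 at row 2 (s2 leaves); pivot element 4.
Divide row 2 by 4; eliminate column x_2 from the other rows.
After both pivots, the entry at constraint row 2, column s3 is -1/12.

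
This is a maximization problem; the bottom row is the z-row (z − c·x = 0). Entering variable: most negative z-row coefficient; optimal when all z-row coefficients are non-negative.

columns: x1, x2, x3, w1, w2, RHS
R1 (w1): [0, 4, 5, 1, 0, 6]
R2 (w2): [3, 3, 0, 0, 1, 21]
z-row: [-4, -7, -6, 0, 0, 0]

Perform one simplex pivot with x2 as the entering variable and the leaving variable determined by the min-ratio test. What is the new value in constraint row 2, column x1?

Ratio test on column x2 — row 1: 6/4 = 3/2; row 2: 21/3 = 7. Minimum is 3/2 at row 1 (w1 leaves); pivot element 4.
Divide row 1 by 4; eliminate column x2 from the other rows.
Row 2 update in column x1: 3 − 3·0 = 3.

3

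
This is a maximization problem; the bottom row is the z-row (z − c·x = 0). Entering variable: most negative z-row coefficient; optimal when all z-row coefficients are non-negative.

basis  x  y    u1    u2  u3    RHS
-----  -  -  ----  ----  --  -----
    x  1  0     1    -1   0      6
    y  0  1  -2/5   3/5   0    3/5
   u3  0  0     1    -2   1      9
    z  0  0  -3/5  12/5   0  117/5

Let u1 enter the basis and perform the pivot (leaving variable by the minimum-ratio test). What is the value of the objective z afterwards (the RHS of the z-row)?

27

Ratio test on column u1 — row 1: 6/1 = 6; row 2: entry -2/5 ≤ 0; row 3: 9/1 = 9. Minimum is 6 at row 1 (x leaves); pivot element 1.
Pivot on row 1; the z-row RHS becomes 117/5 − (-3/5)·6 = 27.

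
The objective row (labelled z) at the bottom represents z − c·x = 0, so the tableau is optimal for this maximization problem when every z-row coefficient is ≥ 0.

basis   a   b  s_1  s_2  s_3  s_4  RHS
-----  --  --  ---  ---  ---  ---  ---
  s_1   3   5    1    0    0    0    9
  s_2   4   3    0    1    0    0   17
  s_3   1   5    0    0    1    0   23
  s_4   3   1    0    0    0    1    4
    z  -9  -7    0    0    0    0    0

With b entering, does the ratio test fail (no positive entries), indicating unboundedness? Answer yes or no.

no

Column b has positive entries in row(s) 1, 2, 3, 4, so the ratio test bounds it — not unbounded.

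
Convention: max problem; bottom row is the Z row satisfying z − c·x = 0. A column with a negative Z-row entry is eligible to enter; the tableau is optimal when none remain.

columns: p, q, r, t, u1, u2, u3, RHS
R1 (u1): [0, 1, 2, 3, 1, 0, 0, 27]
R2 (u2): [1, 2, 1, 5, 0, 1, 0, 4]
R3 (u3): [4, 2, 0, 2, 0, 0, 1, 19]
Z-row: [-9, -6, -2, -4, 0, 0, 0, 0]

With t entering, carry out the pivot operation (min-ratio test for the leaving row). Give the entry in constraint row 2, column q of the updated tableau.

2/5

Ratio test on column t — row 1: 27/3 = 9; row 2: 4/5 = 4/5; row 3: 19/2 = 19/2. Minimum is 4/5 at row 2 (u2 leaves); pivot element 5.
Divide row 2 by 5; eliminate column t from the other rows.
In the new row 2, the q entry is the old entry divided by the pivot: 2/5 = 2/5.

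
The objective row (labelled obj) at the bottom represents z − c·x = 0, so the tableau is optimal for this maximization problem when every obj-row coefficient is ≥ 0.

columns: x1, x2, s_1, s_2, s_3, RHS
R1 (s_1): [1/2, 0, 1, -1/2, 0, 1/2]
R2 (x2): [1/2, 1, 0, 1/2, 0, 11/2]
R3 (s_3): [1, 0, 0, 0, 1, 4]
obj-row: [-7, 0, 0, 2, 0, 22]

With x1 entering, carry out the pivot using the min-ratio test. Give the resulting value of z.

Ratio test on column x1 — row 1: (1/2)/(1/2) = 1; row 2: (11/2)/(1/2) = 11; row 3: 4/1 = 4. Minimum is 1 at row 1 (s_1 leaves); pivot element 1/2.
Pivot on row 1; the obj-row RHS becomes 22 − (-7)·1 = 29.

29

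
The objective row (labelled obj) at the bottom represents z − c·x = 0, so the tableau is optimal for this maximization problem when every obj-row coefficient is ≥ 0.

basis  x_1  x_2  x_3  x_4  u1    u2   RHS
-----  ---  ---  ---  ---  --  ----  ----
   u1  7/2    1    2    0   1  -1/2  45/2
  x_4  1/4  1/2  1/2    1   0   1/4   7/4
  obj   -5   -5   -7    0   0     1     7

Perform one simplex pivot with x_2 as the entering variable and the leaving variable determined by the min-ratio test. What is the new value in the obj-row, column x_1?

Ratio test on column x_2 — row 1: (45/2)/1 = 45/2; row 2: (7/4)/(1/2) = 7/2. Minimum is 7/2 at row 2 (x_4 leaves); pivot element 1/2.
Divide row 2 by 1/2; eliminate column x_2 from the other rows.
obj-row update in column x_1: -5 − (-5)·(1/2) = -5/2.

-5/2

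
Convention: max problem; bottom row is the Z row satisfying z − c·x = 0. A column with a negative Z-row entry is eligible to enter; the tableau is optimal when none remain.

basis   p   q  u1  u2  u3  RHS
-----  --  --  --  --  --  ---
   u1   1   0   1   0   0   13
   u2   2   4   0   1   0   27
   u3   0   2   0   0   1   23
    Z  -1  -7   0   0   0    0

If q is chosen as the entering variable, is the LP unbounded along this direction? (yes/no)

Column q has positive entries in row(s) 2, 3, so the ratio test bounds it — not unbounded.

no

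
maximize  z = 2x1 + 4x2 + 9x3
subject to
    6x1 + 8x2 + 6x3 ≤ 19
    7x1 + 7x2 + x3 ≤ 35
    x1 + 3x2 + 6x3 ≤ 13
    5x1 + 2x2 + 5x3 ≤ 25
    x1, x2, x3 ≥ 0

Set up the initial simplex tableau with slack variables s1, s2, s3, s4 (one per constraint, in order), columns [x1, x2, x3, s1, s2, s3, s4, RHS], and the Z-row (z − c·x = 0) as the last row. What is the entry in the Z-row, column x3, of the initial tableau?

-9

The Z-row carries the negated objective coefficients: the x3 entry is -9.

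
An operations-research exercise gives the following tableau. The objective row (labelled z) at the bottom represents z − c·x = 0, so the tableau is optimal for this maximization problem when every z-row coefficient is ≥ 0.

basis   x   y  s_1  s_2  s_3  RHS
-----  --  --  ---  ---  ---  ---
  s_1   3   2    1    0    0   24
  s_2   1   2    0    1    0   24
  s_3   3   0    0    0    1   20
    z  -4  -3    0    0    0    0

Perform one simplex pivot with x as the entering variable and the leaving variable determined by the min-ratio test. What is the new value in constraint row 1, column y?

Ratio test on column x — row 1: 24/3 = 8; row 2: 24/1 = 24; row 3: 20/3 = 20/3. Minimum is 20/3 at row 3 (s_3 leaves); pivot element 3.
Divide row 3 by 3; eliminate column x from the other rows.
Row 1 update in column y: 2 − 3·0 = 2.

2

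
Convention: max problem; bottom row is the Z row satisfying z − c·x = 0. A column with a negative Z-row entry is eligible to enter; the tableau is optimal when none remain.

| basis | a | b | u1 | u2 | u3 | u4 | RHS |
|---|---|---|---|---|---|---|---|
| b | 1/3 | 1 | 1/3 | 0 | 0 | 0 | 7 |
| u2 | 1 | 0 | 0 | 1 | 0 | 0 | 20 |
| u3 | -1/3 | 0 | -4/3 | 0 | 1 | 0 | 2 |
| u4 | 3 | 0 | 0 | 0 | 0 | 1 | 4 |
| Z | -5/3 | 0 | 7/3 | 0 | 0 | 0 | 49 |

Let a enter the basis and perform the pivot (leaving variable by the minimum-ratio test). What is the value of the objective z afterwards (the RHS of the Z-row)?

461/9

Ratio test on column a — row 1: 7/(1/3) = 21; row 2: 20/1 = 20; row 3: entry -1/3 ≤ 0; row 4: 4/3 = 4/3. Minimum is 4/3 at row 4 (u4 leaves); pivot element 3.
Pivot on row 4; the Z-row RHS becomes 49 − (-5/3)·(4/3) = 461/9.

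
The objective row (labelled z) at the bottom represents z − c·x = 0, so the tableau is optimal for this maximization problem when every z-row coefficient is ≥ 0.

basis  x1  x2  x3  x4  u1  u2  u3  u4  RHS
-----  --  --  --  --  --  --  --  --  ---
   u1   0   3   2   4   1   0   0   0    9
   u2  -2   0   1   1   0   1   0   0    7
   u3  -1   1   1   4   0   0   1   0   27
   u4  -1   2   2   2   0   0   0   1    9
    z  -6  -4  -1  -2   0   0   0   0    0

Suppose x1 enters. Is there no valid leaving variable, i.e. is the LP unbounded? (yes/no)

yes

Every constraint-row entry in column x1 is ≤ 0, so increasing x1 is unbounded.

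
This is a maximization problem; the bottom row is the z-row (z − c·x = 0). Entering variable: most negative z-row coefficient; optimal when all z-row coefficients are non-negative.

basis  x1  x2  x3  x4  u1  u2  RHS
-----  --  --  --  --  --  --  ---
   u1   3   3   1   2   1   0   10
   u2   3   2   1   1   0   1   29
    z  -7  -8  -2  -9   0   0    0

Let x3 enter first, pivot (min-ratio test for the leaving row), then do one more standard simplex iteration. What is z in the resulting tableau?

45

Ratio test on column x3 — row 1: 10/1 = 10; row 2: 29/1 = 29. Minimum is 10 at row 1 (u1 leaves); pivot element 1.
Pivot on row 1; the z-row RHS becomes 0 − (-2)·10 = 20.
Next entering variable (most negative z-row entry -5): x4.
Ratio test on column x4 — row 1: 10/2 = 5; row 2: entry -1 ≤ 0. Minimum is 5 at row 1 (x3 leaves); pivot element 2.
After the second pivot the z-row RHS is 20 − (-5)·5 = 45.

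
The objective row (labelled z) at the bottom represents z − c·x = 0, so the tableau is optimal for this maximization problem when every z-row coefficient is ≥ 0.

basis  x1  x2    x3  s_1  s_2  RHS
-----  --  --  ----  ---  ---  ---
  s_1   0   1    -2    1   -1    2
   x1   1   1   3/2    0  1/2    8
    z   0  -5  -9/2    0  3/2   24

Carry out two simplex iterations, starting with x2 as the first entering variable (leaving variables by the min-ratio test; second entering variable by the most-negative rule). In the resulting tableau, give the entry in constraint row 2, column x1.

2/7

Ratio test on column x2 — row 1: 2/1 = 2; row 2: 8/1 = 8. Minimum is 2 at row 1 (s_1 leaves); pivot element 1.
Divide row 1 by 1; eliminate column x2 from the other rows.
Second iteration: most negative z-row entry is -29/2 in column x3, so x3 enters.
Ratio test on column x3 — row 1: entry -2 ≤ 0; row 2: 6/(7/2) = 12/7. Minimum is 12/7 at row 2 (x1 leaves); pivot element 7/2.
Divide row 2 by 7/2; eliminate column x3 from the other rows.
After both pivots, the entry at constraint row 2, column x1 is 2/7.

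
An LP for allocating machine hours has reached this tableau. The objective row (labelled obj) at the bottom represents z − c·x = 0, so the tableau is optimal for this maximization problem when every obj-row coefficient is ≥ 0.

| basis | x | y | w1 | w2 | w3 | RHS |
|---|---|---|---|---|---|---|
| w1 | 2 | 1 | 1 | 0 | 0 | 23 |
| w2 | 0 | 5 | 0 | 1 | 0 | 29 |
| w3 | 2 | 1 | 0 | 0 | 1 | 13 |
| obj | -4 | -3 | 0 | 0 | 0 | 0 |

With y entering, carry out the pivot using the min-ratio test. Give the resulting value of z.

87/5

Ratio test on column y — row 1: 23/1 = 23; row 2: 29/5 = 29/5; row 3: 13/1 = 13. Minimum is 29/5 at row 2 (w2 leaves); pivot element 5.
Pivot on row 2; the obj-row RHS becomes 0 − (-3)·(29/5) = 87/5.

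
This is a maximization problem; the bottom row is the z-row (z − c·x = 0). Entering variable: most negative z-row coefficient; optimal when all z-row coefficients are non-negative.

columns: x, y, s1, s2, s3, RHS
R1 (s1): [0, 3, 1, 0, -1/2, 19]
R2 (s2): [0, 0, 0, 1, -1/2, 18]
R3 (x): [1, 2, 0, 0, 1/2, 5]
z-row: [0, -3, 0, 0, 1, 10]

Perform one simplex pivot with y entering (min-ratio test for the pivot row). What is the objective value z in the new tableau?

35/2

Ratio test on column y — row 1: 19/3 = 19/3; row 2: entry 0 ≤ 0; row 3: 5/2 = 5/2. Minimum is 5/2 at row 3 (x leaves); pivot element 2.
Pivot on row 3; the z-row RHS becomes 10 − (-3)·(5/2) = 35/2.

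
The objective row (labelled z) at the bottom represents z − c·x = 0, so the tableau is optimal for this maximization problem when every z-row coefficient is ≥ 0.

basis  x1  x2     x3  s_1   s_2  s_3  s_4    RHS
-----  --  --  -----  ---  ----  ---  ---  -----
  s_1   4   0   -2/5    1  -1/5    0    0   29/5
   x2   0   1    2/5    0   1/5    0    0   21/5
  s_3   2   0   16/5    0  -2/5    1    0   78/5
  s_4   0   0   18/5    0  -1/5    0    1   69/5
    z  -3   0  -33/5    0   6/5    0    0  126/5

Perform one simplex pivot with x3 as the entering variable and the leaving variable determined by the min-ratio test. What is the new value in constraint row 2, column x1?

Ratio test on column x3 — row 1: entry -2/5 ≤ 0; row 2: (21/5)/(2/5) = 21/2; row 3: (78/5)/(16/5) = 39/8; row 4: (69/5)/(18/5) = 23/6. Minimum is 23/6 at row 4 (s_4 leaves); pivot element 18/5.
Divide row 4 by 18/5; eliminate column x3 from the other rows.
Row 2 update in column x1: 0 − (2/5)·0 = 0.

0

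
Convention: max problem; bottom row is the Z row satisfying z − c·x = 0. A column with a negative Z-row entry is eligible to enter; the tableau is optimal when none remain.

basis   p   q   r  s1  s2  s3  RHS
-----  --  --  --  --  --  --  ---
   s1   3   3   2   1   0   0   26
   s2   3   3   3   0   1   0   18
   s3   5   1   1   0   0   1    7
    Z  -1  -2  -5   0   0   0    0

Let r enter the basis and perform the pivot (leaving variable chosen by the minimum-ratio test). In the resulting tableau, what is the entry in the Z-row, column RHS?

Ratio test on column r — row 1: 26/2 = 13; row 2: 18/3 = 6; row 3: 7/1 = 7. Minimum is 6 at row 2 (s2 leaves); pivot element 3.
Divide row 2 by 3; eliminate column r from the other rows.
Z-row update in column RHS: 0 − (-5)·6 = 30.

30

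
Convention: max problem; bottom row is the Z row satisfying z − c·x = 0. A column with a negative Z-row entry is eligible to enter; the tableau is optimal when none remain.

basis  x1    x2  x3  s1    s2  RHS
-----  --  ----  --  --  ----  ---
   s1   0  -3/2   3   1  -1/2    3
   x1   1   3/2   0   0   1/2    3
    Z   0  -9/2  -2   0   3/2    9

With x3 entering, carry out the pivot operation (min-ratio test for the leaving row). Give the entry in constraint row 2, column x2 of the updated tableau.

3/2

Ratio test on column x3 — row 1: 3/3 = 1; row 2: entry 0 ≤ 0. Minimum is 1 at row 1 (s1 leaves); pivot element 3.
Divide row 1 by 3; eliminate column x3 from the other rows.
Row 2 update in column x2: 3/2 − 0·(-1/2) = 3/2.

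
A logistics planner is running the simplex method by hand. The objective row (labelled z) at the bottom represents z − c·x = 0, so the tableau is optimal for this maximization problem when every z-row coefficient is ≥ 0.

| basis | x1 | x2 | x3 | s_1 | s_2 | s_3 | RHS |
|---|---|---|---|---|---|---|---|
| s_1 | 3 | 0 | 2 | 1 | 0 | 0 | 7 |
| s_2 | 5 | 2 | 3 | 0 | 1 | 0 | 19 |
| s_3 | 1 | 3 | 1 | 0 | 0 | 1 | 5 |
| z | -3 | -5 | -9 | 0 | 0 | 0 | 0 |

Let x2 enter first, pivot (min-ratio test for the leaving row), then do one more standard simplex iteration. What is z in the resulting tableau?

Ratio test on column x2 — row 1: entry 0 ≤ 0; row 2: 19/2 = 19/2; row 3: 5/3 = 5/3. Minimum is 5/3 at row 3 (s_3 leaves); pivot element 3.
Pivot on row 3; the z-row RHS becomes 0 − (-5)·(5/3) = 25/3.
Next entering variable (most negative z-row entry -22/3): x3.
Ratio test on column x3 — row 1: 7/2 = 7/2; row 2: (47/3)/(7/3) = 47/7; row 3: (5/3)/(1/3) = 5. Minimum is 7/2 at row 1 (s_1 leaves); pivot element 2.
After the second pivot the z-row RHS is 25/3 − (-22/3)·(7/2) = 34.

34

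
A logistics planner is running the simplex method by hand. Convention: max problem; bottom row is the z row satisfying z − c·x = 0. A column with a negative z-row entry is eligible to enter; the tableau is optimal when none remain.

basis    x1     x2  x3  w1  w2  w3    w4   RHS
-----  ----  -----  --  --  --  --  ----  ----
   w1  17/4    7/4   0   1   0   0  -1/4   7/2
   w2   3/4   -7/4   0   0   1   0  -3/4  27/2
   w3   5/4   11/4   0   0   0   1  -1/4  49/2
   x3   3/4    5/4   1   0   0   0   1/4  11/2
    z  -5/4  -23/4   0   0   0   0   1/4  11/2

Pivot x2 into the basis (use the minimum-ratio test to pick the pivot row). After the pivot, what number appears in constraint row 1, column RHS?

2

Ratio test on column x2 — row 1: (7/2)/(7/4) = 2; row 2: entry -7/4 ≤ 0; row 3: (49/2)/(11/4) = 98/11; row 4: (11/2)/(5/4) = 22/5. Minimum is 2 at row 1 (w1 leaves); pivot element 7/4.
Divide row 1 by 7/4; eliminate column x2 from the other rows.
In the new row 1, the RHS entry is the old entry divided by the pivot: (7/2)/(7/4) = 2.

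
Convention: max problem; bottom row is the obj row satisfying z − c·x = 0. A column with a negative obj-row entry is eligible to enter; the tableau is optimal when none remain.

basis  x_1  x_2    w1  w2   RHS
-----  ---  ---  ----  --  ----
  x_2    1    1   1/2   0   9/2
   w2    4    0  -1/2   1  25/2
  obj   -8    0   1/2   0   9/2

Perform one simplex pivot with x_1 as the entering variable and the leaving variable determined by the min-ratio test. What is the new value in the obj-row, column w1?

Ratio test on column x_1 — row 1: (9/2)/1 = 9/2; row 2: (25/2)/4 = 25/8. Minimum is 25/8 at row 2 (w2 leaves); pivot element 4.
Divide row 2 by 4; eliminate column x_1 from the other rows.
obj-row update in column w1: 1/2 − (-8)·(-1/8) = -1/2.

-1/2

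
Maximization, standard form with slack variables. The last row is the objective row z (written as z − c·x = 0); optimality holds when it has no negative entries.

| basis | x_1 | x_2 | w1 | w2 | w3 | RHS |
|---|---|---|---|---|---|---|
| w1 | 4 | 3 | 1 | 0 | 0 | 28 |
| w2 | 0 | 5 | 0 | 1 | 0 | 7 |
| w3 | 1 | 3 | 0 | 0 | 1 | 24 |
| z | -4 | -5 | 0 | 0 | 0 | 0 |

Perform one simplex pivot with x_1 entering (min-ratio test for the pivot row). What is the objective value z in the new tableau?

Ratio test on column x_1 — row 1: 28/4 = 7; row 2: entry 0 ≤ 0; row 3: 24/1 = 24. Minimum is 7 at row 1 (w1 leaves); pivot element 4.
Pivot on row 1; the z-row RHS becomes 0 − (-4)·7 = 28.

28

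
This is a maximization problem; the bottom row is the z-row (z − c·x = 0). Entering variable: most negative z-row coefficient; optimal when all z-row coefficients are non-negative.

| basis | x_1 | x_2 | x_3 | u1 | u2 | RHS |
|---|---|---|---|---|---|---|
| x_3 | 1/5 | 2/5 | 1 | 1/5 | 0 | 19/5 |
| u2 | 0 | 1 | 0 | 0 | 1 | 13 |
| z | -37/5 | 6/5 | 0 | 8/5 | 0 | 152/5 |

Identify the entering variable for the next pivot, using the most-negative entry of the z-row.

Negative z-row entries: x_1: -37/5.
The most negative is -37/5 in column x_1, so x_1 enters.

x_1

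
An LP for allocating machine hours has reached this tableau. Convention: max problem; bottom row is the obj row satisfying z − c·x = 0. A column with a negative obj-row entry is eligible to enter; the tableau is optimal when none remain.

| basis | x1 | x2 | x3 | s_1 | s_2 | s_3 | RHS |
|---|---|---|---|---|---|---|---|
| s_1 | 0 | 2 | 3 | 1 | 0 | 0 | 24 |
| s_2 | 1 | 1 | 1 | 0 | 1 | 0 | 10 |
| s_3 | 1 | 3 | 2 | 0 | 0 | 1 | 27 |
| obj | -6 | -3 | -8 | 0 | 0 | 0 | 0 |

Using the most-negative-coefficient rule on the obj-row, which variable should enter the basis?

Negative obj-row entries: x1: -6, x2: -3, x3: -8.
The most negative is -8 in column x3, so x3 enters.

x3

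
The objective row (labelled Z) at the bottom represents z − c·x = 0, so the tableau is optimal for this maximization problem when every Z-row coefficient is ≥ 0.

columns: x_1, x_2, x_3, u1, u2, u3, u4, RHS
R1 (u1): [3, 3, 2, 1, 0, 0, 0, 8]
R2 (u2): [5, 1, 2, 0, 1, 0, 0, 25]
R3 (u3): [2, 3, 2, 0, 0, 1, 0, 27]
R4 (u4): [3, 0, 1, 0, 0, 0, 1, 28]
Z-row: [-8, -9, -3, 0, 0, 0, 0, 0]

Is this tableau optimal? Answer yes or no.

no

The Z-row has a negative entry -9 in column x_2, so it is not optimal.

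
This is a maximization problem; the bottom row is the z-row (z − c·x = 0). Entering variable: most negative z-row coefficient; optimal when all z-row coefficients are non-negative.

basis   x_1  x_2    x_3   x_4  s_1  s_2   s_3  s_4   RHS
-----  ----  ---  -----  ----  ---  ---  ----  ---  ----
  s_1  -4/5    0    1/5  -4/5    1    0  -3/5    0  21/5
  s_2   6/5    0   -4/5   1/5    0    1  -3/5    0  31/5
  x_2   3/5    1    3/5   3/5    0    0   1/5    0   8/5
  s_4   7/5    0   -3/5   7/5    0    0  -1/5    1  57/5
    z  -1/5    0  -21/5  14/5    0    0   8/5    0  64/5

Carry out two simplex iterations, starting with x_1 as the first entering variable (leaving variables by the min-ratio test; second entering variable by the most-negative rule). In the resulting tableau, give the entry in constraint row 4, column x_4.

2

Ratio test on column x_1 — row 1: entry -4/5 ≤ 0; row 2: (31/5)/(6/5) = 31/6; row 3: (8/5)/(3/5) = 8/3; row 4: (57/5)/(7/5) = 57/7. Minimum is 8/3 at row 3 (x_2 leaves); pivot element 3/5.
Divide row 3 by 3/5; eliminate column x_1 from the other rows.
Second iteration: most negative z-row entry is -4 in column x_3, so x_3 enters.
Ratio test on column x_3 — row 1: (19/3)/1 = 19/3; row 2: entry -2 ≤ 0; row 3: (8/3)/1 = 8/3; row 4: entry -2 ≤ 0. Minimum is 8/3 at row 3 (x_1 leaves); pivot element 1.
Divide row 3 by 1; eliminate column x_3 from the other rows.
After both pivots, the entry at constraint row 4, column x_4 is 2.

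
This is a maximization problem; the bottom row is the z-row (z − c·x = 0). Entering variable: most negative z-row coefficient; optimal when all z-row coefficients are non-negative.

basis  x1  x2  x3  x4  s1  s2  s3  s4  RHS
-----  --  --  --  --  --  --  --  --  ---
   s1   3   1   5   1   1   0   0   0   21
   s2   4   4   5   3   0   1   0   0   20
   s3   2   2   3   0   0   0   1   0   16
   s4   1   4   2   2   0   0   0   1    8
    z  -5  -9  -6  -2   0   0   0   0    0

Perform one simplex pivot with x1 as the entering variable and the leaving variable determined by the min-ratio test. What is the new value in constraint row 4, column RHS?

3

Ratio test on column x1 — row 1: 21/3 = 7; row 2: 20/4 = 5; row 3: 16/2 = 8; row 4: 8/1 = 8. Minimum is 5 at row 2 (s2 leaves); pivot element 4.
Divide row 2 by 4; eliminate column x1 from the other rows.
Row 4 update in column RHS: 8 − 1·5 = 3.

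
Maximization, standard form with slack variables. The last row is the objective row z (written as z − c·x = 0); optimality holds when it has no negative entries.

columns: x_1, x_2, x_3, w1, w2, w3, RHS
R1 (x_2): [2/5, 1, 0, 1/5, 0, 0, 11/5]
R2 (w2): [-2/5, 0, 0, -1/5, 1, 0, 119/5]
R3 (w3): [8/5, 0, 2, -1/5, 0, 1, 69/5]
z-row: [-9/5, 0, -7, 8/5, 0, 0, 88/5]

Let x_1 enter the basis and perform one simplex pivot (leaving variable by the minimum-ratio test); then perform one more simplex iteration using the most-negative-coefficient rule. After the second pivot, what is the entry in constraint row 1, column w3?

Ratio test on column x_1 — row 1: (11/5)/(2/5) = 11/2; row 2: entry -2/5 ≤ 0; row 3: (69/5)/(8/5) = 69/8. Minimum is 11/2 at row 1 (x_2 leaves); pivot element 2/5.
Divide row 1 by 2/5; eliminate column x_1 from the other rows.
Second iteration: most negative z-row entry is -7 in column x_3, so x_3 enters.
Ratio test on column x_3 — row 1: entry 0 ≤ 0; row 2: entry 0 ≤ 0; row 3: 5/2 = 5/2. Minimum is 5/2 at row 3 (w3 leaves); pivot element 2.
Divide row 3 by 2; eliminate column x_3 from the other rows.
After both pivots, the entry at constraint row 1, column w3 is 0.

0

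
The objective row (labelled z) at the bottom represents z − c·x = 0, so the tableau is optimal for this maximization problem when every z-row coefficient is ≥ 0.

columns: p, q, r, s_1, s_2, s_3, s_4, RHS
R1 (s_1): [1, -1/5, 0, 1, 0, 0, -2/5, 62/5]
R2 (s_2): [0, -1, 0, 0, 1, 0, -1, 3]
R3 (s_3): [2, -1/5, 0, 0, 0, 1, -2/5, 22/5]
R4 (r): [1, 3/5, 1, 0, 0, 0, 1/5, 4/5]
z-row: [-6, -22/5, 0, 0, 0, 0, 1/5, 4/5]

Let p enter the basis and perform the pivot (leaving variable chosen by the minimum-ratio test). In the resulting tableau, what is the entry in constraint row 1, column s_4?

Ratio test on column p — row 1: (62/5)/1 = 62/5; row 2: entry 0 ≤ 0; row 3: (22/5)/2 = 11/5; row 4: (4/5)/1 = 4/5. Minimum is 4/5 at row 4 (r leaves); pivot element 1.
Divide row 4 by 1; eliminate column p from the other rows.
Row 1 update in column s_4: -2/5 − 1·(1/5) = -3/5.

-3/5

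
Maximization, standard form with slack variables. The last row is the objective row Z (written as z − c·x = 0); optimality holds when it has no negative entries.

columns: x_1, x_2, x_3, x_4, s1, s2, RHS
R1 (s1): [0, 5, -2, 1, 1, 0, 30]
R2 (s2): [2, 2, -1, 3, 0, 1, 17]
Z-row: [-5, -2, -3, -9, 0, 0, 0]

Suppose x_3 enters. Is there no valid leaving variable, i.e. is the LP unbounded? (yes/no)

Every constraint-row entry in column x_3 is ≤ 0, so increasing x_3 is unbounded.

yes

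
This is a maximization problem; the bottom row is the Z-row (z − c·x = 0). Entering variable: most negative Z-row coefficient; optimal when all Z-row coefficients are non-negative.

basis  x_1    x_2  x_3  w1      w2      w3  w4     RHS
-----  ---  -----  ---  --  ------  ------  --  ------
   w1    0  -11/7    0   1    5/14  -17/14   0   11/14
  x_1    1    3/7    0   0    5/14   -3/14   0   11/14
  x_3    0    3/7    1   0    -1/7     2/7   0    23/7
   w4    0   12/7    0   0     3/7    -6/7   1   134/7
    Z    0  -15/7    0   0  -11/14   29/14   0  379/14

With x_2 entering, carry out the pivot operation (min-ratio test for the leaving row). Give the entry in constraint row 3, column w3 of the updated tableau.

Ratio test on column x_2 — row 1: entry -11/7 ≤ 0; row 2: (11/14)/(3/7) = 11/6; row 3: (23/7)/(3/7) = 23/3; row 4: (134/7)/(12/7) = 67/6. Minimum is 11/6 at row 2 (x_1 leaves); pivot element 3/7.
Divide row 2 by 3/7; eliminate column x_2 from the other rows.
Row 3 update in column w3: 2/7 − (3/7)·(-1/2) = 1/2.

1/2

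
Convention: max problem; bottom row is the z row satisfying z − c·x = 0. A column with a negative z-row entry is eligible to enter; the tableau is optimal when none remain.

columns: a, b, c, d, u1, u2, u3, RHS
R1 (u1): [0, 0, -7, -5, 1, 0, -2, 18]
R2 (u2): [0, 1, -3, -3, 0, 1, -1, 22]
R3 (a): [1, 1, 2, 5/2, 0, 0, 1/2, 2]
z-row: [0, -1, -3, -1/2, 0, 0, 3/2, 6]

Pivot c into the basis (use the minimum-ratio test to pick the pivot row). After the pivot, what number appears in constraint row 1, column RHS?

Ratio test on column c — row 1: entry -7 ≤ 0; row 2: entry -3 ≤ 0; row 3: 2/2 = 1. Minimum is 1 at row 3 (a leaves); pivot element 2.
Divide row 3 by 2; eliminate column c from the other rows.
Row 1 update in column RHS: 18 − (-7)·1 = 25.

25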